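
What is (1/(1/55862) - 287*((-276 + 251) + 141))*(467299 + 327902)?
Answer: 17947686570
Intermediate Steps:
(1/(1/55862) - 287*((-276 + 251) + 141))*(467299 + 327902) = (1/(1/55862) - 287*(-25 + 141))*795201 = (55862 - 287*116)*795201 = (55862 - 33292)*795201 = 22570*795201 = 17947686570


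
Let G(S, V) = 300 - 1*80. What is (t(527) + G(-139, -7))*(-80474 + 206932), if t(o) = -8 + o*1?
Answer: 93452462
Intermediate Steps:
G(S, V) = 220 (G(S, V) = 300 - 80 = 220)
t(o) = -8 + o
(t(527) + G(-139, -7))*(-80474 + 206932) = ((-8 + 527) + 220)*(-80474 + 206932) = (519 + 220)*126458 = 739*126458 = 93452462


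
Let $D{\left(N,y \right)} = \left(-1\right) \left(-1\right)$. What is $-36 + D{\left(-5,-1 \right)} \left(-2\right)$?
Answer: $-38$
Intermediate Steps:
$D{\left(N,y \right)} = 1$
$-36 + D{\left(-5,-1 \right)} \left(-2\right) = -36 + 1 \left(-2\right) = -36 - 2 = -38$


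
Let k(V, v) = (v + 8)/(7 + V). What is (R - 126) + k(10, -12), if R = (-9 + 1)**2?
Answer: -1058/17 ≈ -62.235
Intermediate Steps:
R = 64 (R = (-8)**2 = 64)
k(V, v) = (8 + v)/(7 + V)
(R - 126) + k(10, -12) = (64 - 126) + (8 - 12)/(7 + 10) = -62 - 4/17 = -1058/17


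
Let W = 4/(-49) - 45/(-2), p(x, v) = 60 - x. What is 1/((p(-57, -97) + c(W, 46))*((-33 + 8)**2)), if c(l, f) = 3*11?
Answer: 1/93750 ≈ 1.0667e-5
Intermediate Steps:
W = 2197/98 (W = 4*(-1/49) - 45*(-1/2) = -4/49 + 45/2 = 2197/98 ≈ 22.418)
c(l, f) = 33
1/((p(-57, -97) + c(W, 46))*((-33 + 8)**2)) = 1/(((60 - 1*(-57)) + 33)*((-33 + 8)**2)) = 1/(((60 + 57) + 33)*((-25)**2)) = 1/((117 + 33)*625) = (1/625)/150 = (1/150)*(1/625) = 1/93750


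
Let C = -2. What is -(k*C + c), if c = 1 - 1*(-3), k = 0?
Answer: -4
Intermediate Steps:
c = 4 (c = 1 + 3 = 4)
-(k*C + c) = -(0*(-2) + 4) = -(0 + 4) = -1*4 = -4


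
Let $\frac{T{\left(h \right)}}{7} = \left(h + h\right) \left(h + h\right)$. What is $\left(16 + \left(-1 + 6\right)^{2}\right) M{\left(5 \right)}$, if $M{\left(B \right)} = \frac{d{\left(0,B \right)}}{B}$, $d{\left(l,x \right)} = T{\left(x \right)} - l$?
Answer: $5740$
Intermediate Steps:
$T{\left(h \right)} = 28 h^{2}$ ($T{\left(h \right)} = 7 \left(h + h\right) \left(h + h\right) = 7 \cdot 2 h 2 h = 7 \cdot 4 h^{2} = 28 h^{2}$)
$d{\left(l,x \right)} = - l + 28 x^{2}$ ($d{\left(l,x \right)} = 28 x^{2} - l = - l + 28 x^{2}$)
$M{\left(B \right)} = 28 B$ ($M{\left(B \right)} = \frac{\left(-1\right) 0 + 28 B^{2}}{B} = \frac{0 + 28 B^{2}}{B} = \frac{28 B^{2}}{B} = 28 B$)
$\left(16 + \left(-1 + 6\right)^{2}\right) M{\left(5 \right)} = \left(16 + \left(-1 + 6\right)^{2}\right) 28 \cdot 5 = \left(16 + 5^{2}\right) 140 = \left(16 + 25\right) 140 = 41 \cdot 140 = 5740$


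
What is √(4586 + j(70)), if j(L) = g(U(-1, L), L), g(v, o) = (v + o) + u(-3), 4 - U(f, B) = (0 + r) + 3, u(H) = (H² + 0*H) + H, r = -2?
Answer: √4665 ≈ 68.301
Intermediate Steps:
u(H) = H + H² (u(H) = (H² + 0) + H = H² + H = H + H²)
U(f, B) = 3 (U(f, B) = 4 - ((0 - 2) + 3) = 4 - (-2 + 3) = 4 - 1*1 = 4 - 1 = 3)
g(v, o) = 6 + o + v (g(v, o) = (v + o) - 3*(1 - 3) = (o + v) - 3*(-2) = (o + v) + 6 = 6 + o + v)
j(L) = 9 + L (j(L) = 6 + L + 3 = 9 + L)
√(4586 + j(70)) = √(4586 + (9 + 70)) = √(4586 + 79) = √4665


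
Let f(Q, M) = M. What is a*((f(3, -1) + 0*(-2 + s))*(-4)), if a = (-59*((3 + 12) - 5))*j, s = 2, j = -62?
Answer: 146320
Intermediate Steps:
a = 36580 (a = -59*((3 + 12) - 5)*(-62) = -59*(15 - 5)*(-62) = -59*10*(-62) = -590*(-62) = 36580)
a*((f(3, -1) + 0*(-2 + s))*(-4)) = 36580*((-1 + 0*(-2 + 2))*(-4)) = 36580*((-1 + 0*0)*(-4)) = 36580*((-1 + 0)*(-4)) = 36580*(-1*(-4)) = 36580*4 = 146320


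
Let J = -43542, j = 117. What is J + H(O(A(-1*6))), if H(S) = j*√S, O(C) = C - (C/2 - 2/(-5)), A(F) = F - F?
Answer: -43542 + 117*I*√10/5 ≈ -43542.0 + 73.997*I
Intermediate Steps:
A(F) = 0
O(C) = -⅖ + C/2 (O(C) = C - (C*(½) - 2*(-⅕)) = C - (C/2 + ⅖) = C - (⅖ + C/2) = C + (-⅖ - C/2) = -⅖ + C/2)
H(S) = 117*√S
J + H(O(A(-1*6))) = -43542 + 117*√(-⅖ + (½)*0) = -43542 + 117*√(-⅖ + 0) = -43542 + 117*√(-⅖) = -43542 + 117*(I*√10/5) = -43542 + 117*I*√10/5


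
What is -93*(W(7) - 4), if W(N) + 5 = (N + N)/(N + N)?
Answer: 744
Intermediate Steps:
W(N) = -4 (W(N) = -5 + (N + N)/(N + N) = -5 + (2*N)/((2*N)) = -5 + (2*N)*(1/(2*N)) = -5 + 1 = -4)
-93*(W(7) - 4) = -93*(-4 - 4) = -93*(-8) = 744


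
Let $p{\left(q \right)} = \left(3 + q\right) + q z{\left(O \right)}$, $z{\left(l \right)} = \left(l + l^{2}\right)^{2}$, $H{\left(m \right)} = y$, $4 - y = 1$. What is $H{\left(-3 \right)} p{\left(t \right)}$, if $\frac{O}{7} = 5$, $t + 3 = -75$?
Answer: $-371498625$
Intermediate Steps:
$t = -78$ ($t = -3 - 75 = -78$)
$y = 3$ ($y = 4 - 1 = 3$)
$H{\left(m \right)} = 3$
$O = 35$ ($O = 7 \cdot 5 = 35$)
$p{\left(q \right)} = 3 + 1587601 q$ ($p{\left(q \right)} = \left(3 + q\right) + q 35^{2} \left(1 + 35\right)^{2} = \left(3 + q\right) + q 1225 \cdot 36^{2} = \left(3 + q\right) + q 1225 \cdot 1296 = \left(3 + q\right) + q 1587600 = \left(3 + q\right) + 1587600 q = 3 + 1587601 q$)
$H{\left(-3 \right)} p{\left(t \right)} = 3 \left(3 + 1587601 \left(-78\right)\right) = 3 \left(3 - 123832878\right) = 3 \left(-123832875\right) = -371498625$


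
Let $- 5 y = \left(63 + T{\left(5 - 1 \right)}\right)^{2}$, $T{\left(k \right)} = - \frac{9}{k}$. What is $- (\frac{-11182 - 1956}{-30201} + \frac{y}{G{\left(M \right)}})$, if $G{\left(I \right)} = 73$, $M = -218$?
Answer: $\frac{1706612929}{176373840} \approx 9.6761$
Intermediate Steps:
$y = - \frac{59049}{80}$ ($y = - \frac{\left(63 - \frac{9}{5 - 1}\right)^{2}}{5} = - \frac{\left(63 - \frac{9}{4}\right)^{2}}{5} = - \frac{\left(\frac{243}{4}\right)^{2}}{5} = \left(- \frac{1}{5}\right) \frac{59049}{16} = - \frac{59049}{80} \approx -738.11$)
$- (\frac{-11182 - 1956}{-30201} + \frac{y}{G{\left(M \right)}}) = - (\frac{-11182 - 1956}{-30201} - \frac{59049}{80 \cdot 73}) = - (\left(-11182 - 1956\right) \left(- \frac{1}{30201}\right) - \frac{59049}{5840}) = - (\left(-13138\right) \left(- \frac{1}{30201}\right) - \frac{59049}{5840}) = - (\frac{13138}{30201} - \frac{59049}{5840}) = \left(-1\right) \left(- \frac{1706612929}{176373840}\right) = \frac{1706612929}{176373840}$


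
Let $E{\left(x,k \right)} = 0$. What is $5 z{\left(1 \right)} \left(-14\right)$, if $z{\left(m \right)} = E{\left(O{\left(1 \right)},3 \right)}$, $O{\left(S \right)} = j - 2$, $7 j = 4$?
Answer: $0$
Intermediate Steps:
$j = \frac{4}{7}$ ($j = \frac{1}{7} \cdot 4 = \frac{4}{7} \approx 0.57143$)
$O{\left(S \right)} = - \frac{10}{7}$ ($O{\left(S \right)} = \frac{4}{7} - 2 = - \frac{10}{7}$)
$z{\left(m \right)} = 0$
$5 z{\left(1 \right)} \left(-14\right) = 5 \cdot 0 \left(-14\right) = 0 \left(-14\right) = 0$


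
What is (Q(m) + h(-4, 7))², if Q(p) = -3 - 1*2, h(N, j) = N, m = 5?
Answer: 81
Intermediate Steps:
Q(p) = -5 (Q(p) = -3 - 2 = -5)
(Q(m) + h(-4, 7))² = (-5 - 4)² = (-9)² = 81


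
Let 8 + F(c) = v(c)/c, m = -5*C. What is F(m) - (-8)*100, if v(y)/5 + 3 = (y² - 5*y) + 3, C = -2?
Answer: 817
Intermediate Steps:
v(y) = -25*y + 5*y² (v(y) = -15 + 5*((y² - 5*y) + 3) = -15 + 5*(3 + y² - 5*y) = -15 + (15 - 25*y + 5*y²) = -25*y + 5*y²)
m = 10 (m = -5*(-2) = 10)
F(c) = -33 + 5*c (F(c) = -8 + (5*c*(-5 + c))/c = -8 + (-25 + 5*c) = -33 + 5*c)
F(m) - (-8)*100 = (-33 + 5*10) - (-8)*100 = (-33 + 50) - 8*(-100) = 17 + 800 = 817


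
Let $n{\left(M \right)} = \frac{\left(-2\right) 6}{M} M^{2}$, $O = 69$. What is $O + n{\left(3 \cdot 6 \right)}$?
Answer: $-147$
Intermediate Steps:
$n{\left(M \right)} = - 12 M$ ($n{\left(M \right)} = - \frac{12}{M} M^{2} = - 12 M$)
$O + n{\left(3 \cdot 6 \right)} = 69 - 12 \cdot 3 \cdot 6 = 69 - 216 = -147$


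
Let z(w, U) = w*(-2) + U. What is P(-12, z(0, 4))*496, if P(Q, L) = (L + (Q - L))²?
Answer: 71424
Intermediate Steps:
z(w, U) = U - 2*w (z(w, U) = -2*w + U = U - 2*w)
P(Q, L) = Q²
P(-12, z(0, 4))*496 = (-12)²*496 = 144*496 = 71424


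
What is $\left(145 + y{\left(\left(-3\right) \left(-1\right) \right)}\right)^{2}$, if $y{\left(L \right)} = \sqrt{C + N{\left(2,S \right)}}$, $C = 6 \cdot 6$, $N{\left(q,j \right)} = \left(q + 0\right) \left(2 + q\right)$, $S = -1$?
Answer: $21069 + 580 \sqrt{11} \approx 22993.0$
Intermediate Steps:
$N{\left(q,j \right)} = q \left(2 + q\right)$
$C = 36$
$y{\left(L \right)} = 2 \sqrt{11}$ ($y{\left(L \right)} = \sqrt{36 + 2 \left(2 + 2\right)} = \sqrt{36 + 2 \cdot 4} = \sqrt{36 + 8} = \sqrt{44} = 2 \sqrt{11}$)
$\left(145 + y{\left(\left(-3\right) \left(-1\right) \right)}\right)^{2} = \left(145 + 2 \sqrt{11}\right)^{2}$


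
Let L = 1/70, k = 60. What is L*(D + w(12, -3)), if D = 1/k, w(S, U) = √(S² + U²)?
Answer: 1/4200 + 3*√17/70 ≈ 0.17694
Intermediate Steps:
D = 1/60 ≈ 0.016667
L = 1/70 ≈ 0.014286
L*(D + w(12, -3)) = (1/60 + √(12² + (-3)²))/70 = (1/60 + √(144 + 9))/70 = (1/60 + √153)/70 = (1/60 + 3*√17)/70 = 1/4200 + 3*√17/70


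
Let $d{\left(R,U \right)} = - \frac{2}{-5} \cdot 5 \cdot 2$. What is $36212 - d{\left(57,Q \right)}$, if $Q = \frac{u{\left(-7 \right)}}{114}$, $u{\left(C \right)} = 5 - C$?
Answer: $36208$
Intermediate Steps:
$Q = \frac{2}{19}$ ($Q = \frac{5 - -7}{114} = \left(5 + 7\right) \frac{1}{114} = 12 \cdot \frac{1}{114} = \frac{2}{19} \approx 0.10526$)
$d{\left(R,U \right)} = 4$ ($d{\left(R,U \right)} = \left(-2\right) \left(- \frac{1}{5}\right) 5 \cdot 2 = \frac{2}{5} \cdot 5 \cdot 2 = 2 \cdot 2 = 4$)
$36212 - d{\left(57,Q \right)} = 36212 - 4 = 36208$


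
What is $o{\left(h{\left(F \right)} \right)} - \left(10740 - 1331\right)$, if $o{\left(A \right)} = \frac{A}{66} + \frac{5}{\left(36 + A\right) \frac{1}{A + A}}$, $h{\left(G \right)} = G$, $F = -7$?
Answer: $- \frac{18013649}{1914} \approx -9411.5$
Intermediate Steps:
$o{\left(A \right)} = \frac{A}{66} + \frac{10 A}{36 + A}$ ($o{\left(A \right)} = A \frac{1}{66} + \frac{5}{\left(36 + A\right) \frac{1}{2 A}} = \frac{A}{66} + \frac{5}{\left(36 + A\right) \frac{1}{2 A}} = \frac{A}{66} + \frac{5}{\frac{1}{2} \frac{1}{A} \left(36 + A\right)} = \frac{A}{66} + 5 \frac{2 A}{36 + A} = \frac{A}{66} + \frac{10 A}{36 + A}$)
$o{\left(h{\left(F \right)} \right)} - \left(10740 - 1331\right) = \frac{1}{66} \left(-7\right) \frac{1}{36 - 7} \left(696 - 7\right) - \left(10740 - 1331\right) = \frac{1}{66} \left(-7\right) \frac{1}{29} \cdot 689 - \left(10740 - 1331\right) = \frac{1}{66} \left(-7\right) \frac{1}{29} \cdot 689 - 9409 = - \frac{4823}{1914} - 9409 = - \frac{18013649}{1914}$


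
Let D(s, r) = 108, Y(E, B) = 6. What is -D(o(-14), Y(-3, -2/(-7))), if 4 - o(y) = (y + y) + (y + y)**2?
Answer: -108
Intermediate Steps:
o(y) = 4 - 4*y**2 - 2*y (o(y) = 4 - ((y + y) + (y + y)**2) = 4 - (2*y + (2*y)**2) = 4 - (2*y + 4*y**2) = 4 + (-4*y**2 - 2*y) = 4 - 4*y**2 - 2*y)
-D(o(-14), Y(-3, -2/(-7))) = -1*108 = -108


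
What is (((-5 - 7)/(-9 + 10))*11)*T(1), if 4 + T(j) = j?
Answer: 396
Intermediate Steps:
T(j) = -4 + j
(((-5 - 7)/(-9 + 10))*11)*T(1) = (((-5 - 7)/(-9 + 10))*11)*(-4 + 1) = (-12/1*11)*(-3) = (-12*1*11)*(-3) = -12*11*(-3) = -132*(-3) = 396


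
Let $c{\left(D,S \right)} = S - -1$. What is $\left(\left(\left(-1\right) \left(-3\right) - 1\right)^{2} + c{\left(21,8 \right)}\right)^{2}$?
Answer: $169$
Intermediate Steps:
$c{\left(D,S \right)} = 1 + S$ ($c{\left(D,S \right)} = S + 1 = 1 + S$)
$\left(\left(\left(-1\right) \left(-3\right) - 1\right)^{2} + c{\left(21,8 \right)}\right)^{2} = \left(\left(\left(-1\right) \left(-3\right) - 1\right)^{2} + \left(1 + 8\right)\right)^{2} = \left(\left(3 - 1\right)^{2} + 9\right)^{2} = \left(2^{2} + 9\right)^{2} = \left(4 + 9\right)^{2} = 13^{2} = 169$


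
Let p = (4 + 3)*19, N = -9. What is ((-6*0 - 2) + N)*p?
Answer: -1463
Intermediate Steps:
p = 133 (p = 7*19 = 133)
((-6*0 - 2) + N)*p = ((-6*0 - 2) - 9)*133 = ((0 - 2) - 9)*133 = (-2 - 9)*133 = -11*133 = -1463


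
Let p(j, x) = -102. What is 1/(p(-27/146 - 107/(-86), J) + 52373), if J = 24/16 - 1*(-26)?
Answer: 1/52271 ≈ 1.9131e-5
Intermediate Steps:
J = 55/2 (J = 24*(1/16) + 26 = 3/2 + 26 = 55/2 ≈ 27.500)
1/(p(-27/146 - 107/(-86), J) + 52373) = 1/(-102 + 52373) = 1/52271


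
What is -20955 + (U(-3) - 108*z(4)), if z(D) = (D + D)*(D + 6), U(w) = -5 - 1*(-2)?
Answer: -29598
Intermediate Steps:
U(w) = -3 (U(w) = -5 + 2 = -3)
z(D) = 2*D*(6 + D) (z(D) = (2*D)*(6 + D) = 2*D*(6 + D))
-20955 + (U(-3) - 108*z(4)) = -20955 + (-3 - 216*4*(6 + 4)) = -20955 + (-3 - 216*4*10) = -20955 + (-3 - 108*80) = -20955 + (-3 - 8640) = -20955 - 8643 = -29598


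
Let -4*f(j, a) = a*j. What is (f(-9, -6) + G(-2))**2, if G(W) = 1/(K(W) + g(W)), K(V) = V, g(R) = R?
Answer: 3025/16 ≈ 189.06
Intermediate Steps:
f(j, a) = -a*j/4
G(W) = 1/(2*W) (G(W) = 1/(W + W) = 1/(2*W))
(f(-9, -6) + G(-2))**2 = (-1/4*(-6)*(-9) + (1/2)/(-2))**2 = (-27/2 + (1/2)*(-1/2))**2 = (-27/2 - 1/4)**2 = (-55/4)**2 = 3025/16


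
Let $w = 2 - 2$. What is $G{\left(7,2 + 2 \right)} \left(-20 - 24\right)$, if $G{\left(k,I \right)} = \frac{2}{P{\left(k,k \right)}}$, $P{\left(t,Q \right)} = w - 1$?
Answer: $88$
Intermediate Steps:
$w = 0$
$P{\left(t,Q \right)} = -1$ ($P{\left(t,Q \right)} = 0 - 1 = -1$)
$G{\left(k,I \right)} = -2$ ($G{\left(k,I \right)} = \frac{2}{-1} = 2 \left(-1\right) = -2$)
$G{\left(7,2 + 2 \right)} \left(-20 - 24\right) = - 2 \left(-20 - 24\right) = \left(-2\right) \left(-44\right) = 88$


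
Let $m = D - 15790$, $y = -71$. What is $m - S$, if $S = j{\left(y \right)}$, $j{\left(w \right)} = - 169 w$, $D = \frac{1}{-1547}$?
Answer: $- \frac{42989584}{1547} \approx -27789.0$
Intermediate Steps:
$D = - \frac{1}{1547} \approx -0.00064641$
$m = - \frac{24427131}{1547}$ ($m = - \frac{1}{1547} - 15790 = - \frac{24427131}{1547} \approx -15790.0$)
$S = 11999$ ($S = \left(-169\right) \left(-71\right) = 11999$)
$m - S = - \frac{24427131}{1547} - 11999 = - \frac{42989584}{1547}$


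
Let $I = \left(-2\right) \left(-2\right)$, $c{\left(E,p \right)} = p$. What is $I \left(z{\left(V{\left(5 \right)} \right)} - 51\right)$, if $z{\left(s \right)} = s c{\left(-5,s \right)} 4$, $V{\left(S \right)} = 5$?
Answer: $196$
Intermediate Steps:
$I = 4$
$z{\left(s \right)} = 4 s^{2}$ ($z{\left(s \right)} = s s 4 = s^{2} \cdot 4 = 4 s^{2}$)
$I \left(z{\left(V{\left(5 \right)} \right)} - 51\right) = 4 \left(4 \cdot 5^{2} - 51\right) = 4 \left(4 \cdot 25 - 51\right) = 4 \left(100 - 51\right) = 4 \cdot 49 = 196$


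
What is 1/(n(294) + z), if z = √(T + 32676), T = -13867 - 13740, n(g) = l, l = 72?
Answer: 72/115 - √5069/115 ≈ 0.0069834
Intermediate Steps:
n(g) = 72
T = -27607
z = √5069 (z = √(-27607 + 32676) = √5069 ≈ 71.197)
1/(n(294) + z) = 1/(72 + √5069)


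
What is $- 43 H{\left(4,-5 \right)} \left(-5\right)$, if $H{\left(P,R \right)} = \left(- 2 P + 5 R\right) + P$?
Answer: $-6235$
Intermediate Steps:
$H{\left(P,R \right)} = - P + 5 R$
$- 43 H{\left(4,-5 \right)} \left(-5\right) = - 43 \left(\left(-1\right) 4 + 5 \left(-5\right)\right) \left(-5\right) = - 43 \left(-4 - 25\right) \left(-5\right) = \left(-43\right) \left(-29\right) \left(-5\right) = 1247 \left(-5\right) = -6235$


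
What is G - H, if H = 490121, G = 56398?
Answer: -433723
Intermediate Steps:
G - H = 56398 - 1*490121 = 56398 - 490121 = -433723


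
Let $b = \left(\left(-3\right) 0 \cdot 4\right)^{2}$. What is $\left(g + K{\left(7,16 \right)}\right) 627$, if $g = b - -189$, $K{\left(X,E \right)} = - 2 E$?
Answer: $98439$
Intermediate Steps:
$b = 0$ ($b = \left(0 \cdot 4\right)^{2} = 0^{2} = 0$)
$g = 189$ ($g = 0 - -189 = 0 + 189 = 189$)
$\left(g + K{\left(7,16 \right)}\right) 627 = \left(189 - 32\right) 627 = 157 \cdot 627 = 98439$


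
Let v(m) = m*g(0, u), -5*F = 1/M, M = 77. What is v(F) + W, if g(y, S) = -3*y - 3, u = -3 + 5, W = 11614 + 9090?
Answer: 7971043/385 ≈ 20704.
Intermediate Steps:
W = 20704
u = 2
g(y, S) = -3 - 3*y
F = -1/385 (F = -⅕/77 = -⅕*1/77 = -1/385 ≈ -0.0025974)
v(m) = -3*m (v(m) = m*(-3 - 3*0) = m*(-3 + 0) = m*(-3) = -3*m)
v(F) + W = -3*(-1/385) + 20704 = 3/385 + 20704 = 7971043/385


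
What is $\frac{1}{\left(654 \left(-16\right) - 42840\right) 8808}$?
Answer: $- \frac{1}{469501632} \approx -2.1299 \cdot 10^{-9}$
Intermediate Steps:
$\frac{1}{\left(654 \left(-16\right) - 42840\right) 8808} = \frac{1}{-10464 - 42840} \cdot \frac{1}{8808} = \frac{1}{-53304} \cdot \frac{1}{8808} = \left(- \frac{1}{53304}\right) \frac{1}{8808} = - \frac{1}{469501632}$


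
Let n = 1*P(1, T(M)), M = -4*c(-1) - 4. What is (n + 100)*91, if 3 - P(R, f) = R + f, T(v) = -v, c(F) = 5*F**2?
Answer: 7098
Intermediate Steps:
M = -24 (M = -20*(-1)**2 - 4 = -20 - 4 = -24)
P(R, f) = 3 - R - f (P(R, f) = 3 - (R + f) = 3 + (-R - f) = 3 - R - f)
n = -22 (n = 1*(3 - 1*1 - (-1)*(-24)) = 1*(3 - 1 - 1*24) = 1*(3 - 1 - 24) = 1*(-22) = -22)
(n + 100)*91 = (-22 + 100)*91 = 78*91 = 7098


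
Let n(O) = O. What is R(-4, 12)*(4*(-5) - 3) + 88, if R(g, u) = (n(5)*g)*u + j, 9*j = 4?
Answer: 50380/9 ≈ 5597.8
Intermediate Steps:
j = 4/9 (j = (1/9)*4 = 4/9 ≈ 0.44444)
R(g, u) = 4/9 + 5*g*u (R(g, u) = (5*g)*u + 4/9 = 5*g*u + 4/9 = 4/9 + 5*g*u)
R(-4, 12)*(4*(-5) - 3) + 88 = (4/9 + 5*(-4)*12)*(4*(-5) - 3) + 88 = (4/9 - 240)*(-20 - 3) + 88 = -2156/9*(-23) + 88 = 49588/9 + 88 = 50380/9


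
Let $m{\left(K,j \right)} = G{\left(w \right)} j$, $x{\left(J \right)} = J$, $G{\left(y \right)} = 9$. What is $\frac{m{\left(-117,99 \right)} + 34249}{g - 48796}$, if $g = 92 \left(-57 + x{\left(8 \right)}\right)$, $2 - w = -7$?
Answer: $- \frac{8785}{13326} \approx -0.65924$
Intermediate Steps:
$w = 9$ ($w = 2 - -7 = 2 + 7 = 9$)
$m{\left(K,j \right)} = 9 j$
$g = -4508$ ($g = 92 \left(-57 + 8\right) = 92 \left(-49\right) = -4508$)
$\frac{m{\left(-117,99 \right)} + 34249}{g - 48796} = \frac{9 \cdot 99 + 34249}{-4508 - 48796} = \frac{891 + 34249}{-53304} = 35140 \left(- \frac{1}{53304}\right) = - \frac{8785}{13326}$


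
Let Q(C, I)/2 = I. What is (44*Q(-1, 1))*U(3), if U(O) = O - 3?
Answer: 0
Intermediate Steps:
Q(C, I) = 2*I
U(O) = -3 + O
(44*Q(-1, 1))*U(3) = (44*(2*1))*(-3 + 3) = (44*2)*0 = 88*0 = 0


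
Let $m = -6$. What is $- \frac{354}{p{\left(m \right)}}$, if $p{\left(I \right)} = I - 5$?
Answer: $\frac{354}{11} \approx 32.182$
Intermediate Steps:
$p{\left(I \right)} = -5 + I$
$- \frac{354}{p{\left(m \right)}} = - \frac{354}{-5 - 6} = - \frac{354}{-11} = \left(-354\right) \left(- \frac{1}{11}\right) = \frac{354}{11}$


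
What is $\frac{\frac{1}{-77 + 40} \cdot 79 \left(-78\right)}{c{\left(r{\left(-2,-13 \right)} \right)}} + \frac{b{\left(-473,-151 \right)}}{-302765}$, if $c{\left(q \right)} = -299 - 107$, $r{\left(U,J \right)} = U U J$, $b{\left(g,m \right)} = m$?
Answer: $- \frac{931684804}{2274067915} \approx -0.4097$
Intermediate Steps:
$r{\left(U,J \right)} = J U^{2}$ ($r{\left(U,J \right)} = U^{2} J = J U^{2}$)
$c{\left(q \right)} = -406$ ($c{\left(q \right)} = -299 - 107 = -406$)
$\frac{\frac{1}{-77 + 40} \cdot 79 \left(-78\right)}{c{\left(r{\left(-2,-13 \right)} \right)}} + \frac{b{\left(-473,-151 \right)}}{-302765} = \frac{\frac{1}{-77 + 40} \cdot 79 \left(-78\right)}{-406} - \frac{151}{-302765} = \frac{1}{-37} \cdot 79 \left(-78\right) \left(- \frac{1}{406}\right) - - \frac{151}{302765} = \left(- \frac{1}{37}\right) 79 \left(-78\right) \left(- \frac{1}{406}\right) + \frac{151}{302765} = \left(- \frac{79}{37}\right) \left(-78\right) \left(- \frac{1}{406}\right) + \frac{151}{302765} = \frac{6162}{37} \left(- \frac{1}{406}\right) + \frac{151}{302765} = - \frac{3081}{7511} + \frac{151}{302765} = - \frac{931684804}{2274067915}$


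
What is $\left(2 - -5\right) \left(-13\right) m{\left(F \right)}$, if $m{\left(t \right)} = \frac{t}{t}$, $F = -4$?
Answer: $-91$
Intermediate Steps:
$m{\left(t \right)} = 1$
$\left(2 - -5\right) \left(-13\right) m{\left(F \right)} = \left(2 - -5\right) \left(-13\right) 1 = \left(2 + 5\right) \left(-13\right) 1 = 7 \left(-13\right) 1 = \left(-91\right) 1 = -91$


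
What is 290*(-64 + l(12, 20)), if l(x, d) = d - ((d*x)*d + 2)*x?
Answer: -16723720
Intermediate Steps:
l(x, d) = d - x*(2 + x*d²) (l(x, d) = d - (x*d² + 2)*x = d - (2 + x*d²)*x = d - x*(2 + x*d²))
290*(-64 + l(12, 20)) = 290*(-64 + (20 - 2*12 - 1*20²*12²)) = 290*(-64 + (20 - 24 - 1*400*144)) = 290*(-64 + (20 - 24 - 57600)) = 290*(-64 - 57604) = 290*(-57668) = -16723720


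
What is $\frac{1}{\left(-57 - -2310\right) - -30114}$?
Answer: $\frac{1}{32367} \approx 3.0896 \cdot 10^{-5}$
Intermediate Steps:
$\frac{1}{\left(-57 - -2310\right) - -30114} = \frac{1}{\left(-57 + 2310\right) + 30114} = \frac{1}{2253 + 30114} = \frac{1}{32367}$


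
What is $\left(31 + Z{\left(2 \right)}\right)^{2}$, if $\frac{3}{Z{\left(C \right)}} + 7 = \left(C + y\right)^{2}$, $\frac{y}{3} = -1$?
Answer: $\frac{3721}{4} \approx 930.25$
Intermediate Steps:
$y = -3$ ($y = 3 \left(-1\right) = -3$)
$Z{\left(C \right)} = \frac{3}{-7 + \left(-3 + C\right)^{2}}$ ($Z{\left(C \right)} = \frac{3}{-7 + \left(C - 3\right)^{2}} = \frac{3}{-7 + \left(-3 + C\right)^{2}}$)
$\left(31 + Z{\left(2 \right)}\right)^{2} = \left(31 + \frac{3}{-7 + \left(-3 + 2\right)^{2}}\right)^{2} = \left(31 + \frac{3}{-7 + \left(-1\right)^{2}}\right)^{2} = \left(31 + \frac{3}{-7 + 1}\right)^{2} = \left(31 + \frac{3}{-6}\right)^{2} = \left(31 + 3 \left(- \frac{1}{6}\right)\right)^{2} = \left(31 - \frac{1}{2}\right)^{2} = \left(\frac{61}{2}\right)^{2} = \frac{3721}{4}$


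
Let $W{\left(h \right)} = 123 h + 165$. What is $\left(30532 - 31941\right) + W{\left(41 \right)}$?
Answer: $3799$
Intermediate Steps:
$W{\left(h \right)} = 165 + 123 h$
$\left(30532 - 31941\right) + W{\left(41 \right)} = \left(30532 - 31941\right) + \left(165 + 123 \cdot 41\right) = -1409 + \left(165 + 5043\right) = -1409 + 5208 = 3799$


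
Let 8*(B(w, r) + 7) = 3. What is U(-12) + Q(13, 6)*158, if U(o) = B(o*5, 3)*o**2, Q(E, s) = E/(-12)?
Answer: -6751/6 ≈ -1125.2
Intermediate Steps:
B(w, r) = -53/8 (B(w, r) = -7 + (1/8)*3 = -7 + 3/8 = -53/8)
Q(E, s) = -E/12 (Q(E, s) = E*(-1/12) = -E/12)
U(o) = -53*o**2/8
U(-12) + Q(13, 6)*158 = -53/8*(-12)**2 - 1/12*13*158 = -53/8*144 - 13/12*158 = -954 - 1027/6 = -6751/6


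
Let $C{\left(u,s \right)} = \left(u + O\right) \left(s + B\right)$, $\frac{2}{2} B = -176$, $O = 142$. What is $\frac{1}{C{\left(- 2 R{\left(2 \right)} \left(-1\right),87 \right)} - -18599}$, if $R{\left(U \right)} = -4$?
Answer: $\frac{1}{6673} \approx 0.00014986$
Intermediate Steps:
$B = -176$
$C{\left(u,s \right)} = \left(-176 + s\right) \left(142 + u\right)$ ($C{\left(u,s \right)} = \left(u + 142\right) \left(s - 176\right) = \left(142 + u\right) \left(-176 + s\right) = \left(-176 + s\right) \left(142 + u\right)$)
$\frac{1}{C{\left(- 2 R{\left(2 \right)} \left(-1\right),87 \right)} - -18599} = \frac{1}{\left(-24992 - 176 \left(-2\right) \left(-4\right) \left(-1\right) + 142 \cdot 87 + 87 \left(-2\right) \left(-4\right) \left(-1\right)\right) - -18599} = \frac{1}{\left(-24992 - 176 \cdot 8 \left(-1\right) + 12354 + 87 \cdot 8 \left(-1\right)\right) + 18599} = \frac{1}{\left(-24992 - -1408 + 12354 + 87 \left(-8\right)\right) + 18599} = \frac{1}{\left(-24992 + 1408 + 12354 - 696\right) + 18599} = \frac{1}{-11926 + 18599} = \frac{1}{6673}$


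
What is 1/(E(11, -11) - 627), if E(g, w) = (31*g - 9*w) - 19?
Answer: -1/206 ≈ -0.0048544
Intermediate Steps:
E(g, w) = -19 - 9*w + 31*g (E(g, w) = (-9*w + 31*g) - 19 = -19 - 9*w + 31*g)
1/(E(11, -11) - 627) = 1/((-19 - 9*(-11) + 31*11) - 627) = 1/((-19 + 99 + 341) - 627) = 1/(421 - 627) = 1/(-206) = -1/206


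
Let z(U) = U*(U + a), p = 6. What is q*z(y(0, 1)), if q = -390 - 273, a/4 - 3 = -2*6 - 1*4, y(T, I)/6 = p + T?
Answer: 381888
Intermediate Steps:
y(T, I) = 36 + 6*T (y(T, I) = 6*(6 + T) = 36 + 6*T)
a = -52 (a = 12 + 4*(-2*6 - 1*4) = 12 + 4*(-12 - 4) = 12 + 4*(-16) = 12 - 64 = -52)
z(U) = U*(-52 + U) (z(U) = U*(U - 52) = U*(-52 + U))
q = -663
q*z(y(0, 1)) = -663*(36 + 6*0)*(-52 + (36 + 6*0)) = -663*(36 + 0)*(-52 + (36 + 0)) = -23868*(-52 + 36) = -23868*(-16) = -663*(-576) = 381888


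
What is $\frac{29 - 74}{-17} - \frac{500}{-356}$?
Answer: $\frac{6130}{1513} \approx 4.0516$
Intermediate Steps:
$\frac{29 - 74}{-17} - \frac{500}{-356} = \left(29 - 74\right) \left(- \frac{1}{17}\right) - - \frac{125}{89} = \left(-45\right) \left(- \frac{1}{17}\right) + \frac{125}{89} = \frac{45}{17} + \frac{125}{89} = \frac{6130}{1513}$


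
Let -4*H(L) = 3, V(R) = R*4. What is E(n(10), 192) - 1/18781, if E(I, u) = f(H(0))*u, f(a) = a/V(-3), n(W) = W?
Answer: 225371/18781 ≈ 12.000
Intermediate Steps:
V(R) = 4*R
H(L) = -¾ (H(L) = -¼*3 = -¾)
f(a) = -a/12 (f(a) = a/((4*(-3))) = a/(-12) = a*(-1/12) = -a/12)
E(I, u) = u/16 (E(I, u) = (-1/12*(-¾))*u = u/16)
E(n(10), 192) - 1/18781 = (1/16)*192 - 1/18781 = 12 - 1*1/18781 = 12 - 1/18781 = 225371/18781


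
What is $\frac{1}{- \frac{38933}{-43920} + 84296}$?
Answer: $\frac{43920}{3702319253} \approx 1.1863 \cdot 10^{-5}$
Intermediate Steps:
$\frac{1}{- \frac{38933}{-43920} + 84296} = \frac{1}{\left(-38933\right) \left(- \frac{1}{43920}\right) + 84296} = \frac{1}{\frac{38933}{43920} + 84296} = \frac{1}{\frac{3702319253}{43920}} = \frac{43920}{3702319253}$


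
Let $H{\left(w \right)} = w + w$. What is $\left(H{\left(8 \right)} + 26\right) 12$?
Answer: $504$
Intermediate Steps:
$H{\left(w \right)} = 2 w$
$\left(H{\left(8 \right)} + 26\right) 12 = \left(2 \cdot 8 + 26\right) 12 = \left(16 + 26\right) 12 = 42 \cdot 12 = 504$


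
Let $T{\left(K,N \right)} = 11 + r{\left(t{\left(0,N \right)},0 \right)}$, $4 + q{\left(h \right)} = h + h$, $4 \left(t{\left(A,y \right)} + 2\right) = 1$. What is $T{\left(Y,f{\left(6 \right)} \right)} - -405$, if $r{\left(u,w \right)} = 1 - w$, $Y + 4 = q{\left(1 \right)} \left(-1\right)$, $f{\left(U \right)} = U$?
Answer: $417$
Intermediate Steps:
$t{\left(A,y \right)} = - \frac{7}{4}$ ($t{\left(A,y \right)} = -2 + \frac{1}{4} \cdot 1 = -2 + \frac{1}{4} = - \frac{7}{4}$)
$q{\left(h \right)} = -4 + 2 h$ ($q{\left(h \right)} = -4 + \left(h + h\right) = -4 + 2 h$)
$Y = -2$ ($Y = -4 + \left(-4 + 2 \cdot 1\right) \left(-1\right) = -4 + \left(-4 + 2\right) \left(-1\right) = -4 - -2 = -4 + 2 = -2$)
$T{\left(K,N \right)} = 12$ ($T{\left(K,N \right)} = 11 + \left(1 - 0\right) = 11 + \left(1 + 0\right) = 11 + 1 = 12$)
$T{\left(Y,f{\left(6 \right)} \right)} - -405 = 12 - -405 = 12 + 405 = 417$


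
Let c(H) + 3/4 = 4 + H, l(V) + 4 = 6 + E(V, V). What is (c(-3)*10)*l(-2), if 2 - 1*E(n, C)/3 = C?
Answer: 35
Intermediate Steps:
E(n, C) = 6 - 3*C
l(V) = 8 - 3*V (l(V) = -4 + (6 + (6 - 3*V)) = -4 + (12 - 3*V) = 8 - 3*V)
c(H) = 13/4 + H (c(H) = -¾ + (4 + H) = 13/4 + H)
(c(-3)*10)*l(-2) = ((13/4 - 3)*10)*(8 - 3*(-2)) = ((¼)*10)*(8 + 6) = (5/2)*14 = 35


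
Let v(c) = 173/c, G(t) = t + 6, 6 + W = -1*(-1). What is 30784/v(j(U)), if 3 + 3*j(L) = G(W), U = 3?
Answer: -61568/519 ≈ -118.63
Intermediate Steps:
W = -5 (W = -6 - 1*(-1) = -6 + 1 = -5)
G(t) = 6 + t
j(L) = -⅔ (j(L) = -1 + (6 - 5)/3 = -1 + (⅓)*1 = -1 + ⅓ = -⅔)
30784/v(j(U)) = 30784/((173/(-⅔))) = 30784/((173*(-3/2))) = 30784/(-519/2) = 30784*(-2/519) = -61568/519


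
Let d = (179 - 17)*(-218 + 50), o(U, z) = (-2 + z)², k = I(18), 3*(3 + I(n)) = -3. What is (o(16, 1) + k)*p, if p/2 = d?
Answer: 163296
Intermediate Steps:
I(n) = -4 (I(n) = -3 + (⅓)*(-3) = -3 - 1 = -4)
k = -4
d = -27216 (d = 162*(-168) = -27216)
p = -54432 (p = 2*(-27216) = -54432)
(o(16, 1) + k)*p = ((-2 + 1)² - 4)*(-54432) = ((-1)² - 4)*(-54432) = (1 - 4)*(-54432) = -3*(-54432) = 163296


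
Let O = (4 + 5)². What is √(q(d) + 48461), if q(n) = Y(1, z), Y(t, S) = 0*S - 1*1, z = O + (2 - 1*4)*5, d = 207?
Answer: 2*√12115 ≈ 220.14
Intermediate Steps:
O = 81 (O = 9² = 81)
z = 71 (z = 81 + (2 - 1*4)*5 = 81 + (2 - 4)*5 = 81 - 2*5 = 81 - 10 = 71)
Y(t, S) = -1 (Y(t, S) = 0 - 1 = -1)
q(n) = -1
√(q(d) + 48461) = √(-1 + 48461) = √48460 = 2*√12115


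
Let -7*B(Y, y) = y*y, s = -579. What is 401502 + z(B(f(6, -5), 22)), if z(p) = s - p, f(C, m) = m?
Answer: 2806945/7 ≈ 4.0099e+5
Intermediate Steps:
B(Y, y) = -y**2/7 (B(Y, y) = -y*y/7 = -y**2/7)
z(p) = -579 - p
401502 + z(B(f(6, -5), 22)) = 401502 + (-579 - (-1)*22**2/7) = 401502 + (-579 - (-1)*484/7) = 401502 + (-579 - 1*(-484/7)) = 401502 + (-579 + 484/7) = 401502 - 3569/7 = 2806945/7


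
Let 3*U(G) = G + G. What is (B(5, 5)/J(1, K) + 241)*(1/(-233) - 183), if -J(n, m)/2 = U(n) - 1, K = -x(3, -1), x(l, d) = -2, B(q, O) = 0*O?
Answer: -10276240/233 ≈ -44104.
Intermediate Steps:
B(q, O) = 0
U(G) = 2*G/3 (U(G) = (G + G)/3 = (2*G)/3 = 2*G/3)
K = 2 (K = -1*(-2) = 2)
J(n, m) = 2 - 4*n/3 (J(n, m) = -2*(2*n/3 - 1) = -2*(-1 + 2*n/3) = 2 - 4*n/3)
(B(5, 5)/J(1, K) + 241)*(1/(-233) - 183) = (0/(2 - 4/3*1) + 241)*(1/(-233) - 183) = (0/(2 - 4/3) + 241)*(-1/233 - 183) = (0/(⅔) + 241)*(-42640/233) = (0*(3/2) + 241)*(-42640/233) = (0 + 241)*(-42640/233) = 241*(-42640/233) = -10276240/233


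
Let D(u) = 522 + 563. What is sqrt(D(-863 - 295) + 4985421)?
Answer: sqrt(4986506) ≈ 2233.0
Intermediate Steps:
D(u) = 1085
sqrt(D(-863 - 295) + 4985421) = sqrt(1085 + 4985421) = sqrt(4986506)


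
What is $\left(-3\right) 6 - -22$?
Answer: $4$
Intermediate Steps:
$\left(-3\right) 6 - -22 = -18 + 22 = 4$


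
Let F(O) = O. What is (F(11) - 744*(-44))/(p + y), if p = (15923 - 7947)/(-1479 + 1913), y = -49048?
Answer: -7106099/10639428 ≈ -0.66790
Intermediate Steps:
p = 3988/217 (p = 7976/434 = 7976*(1/434) = 3988/217 ≈ 18.378)
(F(11) - 744*(-44))/(p + y) = (11 - 744*(-44))/(3988/217 - 49048) = (11 + 32736)/(-10639428/217) = 32747*(-217/10639428) = -7106099/10639428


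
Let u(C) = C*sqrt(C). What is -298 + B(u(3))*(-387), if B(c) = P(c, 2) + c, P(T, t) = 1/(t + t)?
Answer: -1579/4 - 1161*sqrt(3) ≈ -2405.7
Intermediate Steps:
P(T, t) = 1/(2*t)
u(C) = C**(3/2)
B(c) = 1/4 + c (B(c) = (1/2)/2 + c = (1/2)*(1/2) + c = 1/4 + c)
-298 + B(u(3))*(-387) = -298 + (1/4 + 3**(3/2))*(-387) = -298 + (1/4 + 3*sqrt(3))*(-387) = -298 + (-387/4 - 1161*sqrt(3)) = -1579/4 - 1161*sqrt(3)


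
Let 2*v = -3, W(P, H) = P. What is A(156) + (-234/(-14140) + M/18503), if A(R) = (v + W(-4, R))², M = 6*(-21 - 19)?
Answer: 7915316807/261632420 ≈ 30.254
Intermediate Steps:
v = -3/2 (v = (½)*(-3) = -3/2 ≈ -1.5000)
M = -240 (M = 6*(-40) = -240)
A(R) = 121/4 (A(R) = (-3/2 - 4)² = (-11/2)² = 121/4)
A(156) + (-234/(-14140) + M/18503) = 121/4 + (-234/(-14140) - 240/18503) = 121/4 + (-234*(-1/14140) - 240*1/18503) = 121/4 + (117/7070 - 240/18503) = 121/4 + 468051/130816210 = 7915316807/261632420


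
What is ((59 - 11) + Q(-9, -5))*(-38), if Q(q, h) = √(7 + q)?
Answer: -1824 - 38*I*√2 ≈ -1824.0 - 53.74*I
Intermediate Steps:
((59 - 11) + Q(-9, -5))*(-38) = ((59 - 11) + √(7 - 9))*(-38) = (48 + √(-2))*(-38) = (48 + I*√2)*(-38) = -1824 - 38*I*√2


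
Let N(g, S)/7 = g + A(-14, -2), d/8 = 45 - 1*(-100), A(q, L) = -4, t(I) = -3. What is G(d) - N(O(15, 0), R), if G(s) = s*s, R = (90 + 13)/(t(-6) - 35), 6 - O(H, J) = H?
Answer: 1345691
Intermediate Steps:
O(H, J) = 6 - H
R = -103/38 (R = (90 + 13)/(-3 - 35) = 103/(-38) = 103*(-1/38) = -103/38 ≈ -2.7105)
d = 1160 (d = 8*(45 - 1*(-100)) = 8*(45 + 100) = 8*145 = 1160)
G(s) = s**2
N(g, S) = -28 + 7*g (N(g, S) = 7*(g - 4) = 7*(-4 + g) = -28 + 7*g)
G(d) - N(O(15, 0), R) = 1160**2 - (-28 + 7*(6 - 1*15)) = 1345600 - (-28 + 7*(6 - 15)) = 1345600 - (-28 + 7*(-9)) = 1345600 - (-28 - 63) = 1345600 - 1*(-91) = 1345600 + 91 = 1345691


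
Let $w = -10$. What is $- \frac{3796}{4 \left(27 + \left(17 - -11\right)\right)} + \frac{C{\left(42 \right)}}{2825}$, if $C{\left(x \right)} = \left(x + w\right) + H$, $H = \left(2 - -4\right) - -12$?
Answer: $- \frac{107127}{6215} \approx -17.237$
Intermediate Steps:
$H = 18$ ($H = \left(2 + 4\right) + 12 = 6 + 12 = 18$)
$C{\left(x \right)} = 8 + x$ ($C{\left(x \right)} = \left(x - 10\right) + 18 = \left(-10 + x\right) + 18 = 8 + x$)
$- \frac{3796}{4 \left(27 + \left(17 - -11\right)\right)} + \frac{C{\left(42 \right)}}{2825} = - \frac{3796}{4 \left(27 + \left(17 - -11\right)\right)} + \frac{8 + 42}{2825} = - \frac{3796}{4 \left(27 + \left(17 + 11\right)\right)} + 50 \cdot \frac{1}{2825} = - \frac{3796}{4 \left(27 + 28\right)} + \frac{2}{113} = - \frac{3796}{4 \cdot 55} + \frac{2}{113} = - \frac{3796}{220} + \frac{2}{113} = \left(-3796\right) \frac{1}{220} + \frac{2}{113} = - \frac{949}{55} + \frac{2}{113} = - \frac{107127}{6215}$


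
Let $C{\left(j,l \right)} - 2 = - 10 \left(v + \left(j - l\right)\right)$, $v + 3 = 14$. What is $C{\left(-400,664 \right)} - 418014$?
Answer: $-407482$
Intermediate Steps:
$v = 11$ ($v = -3 + 14 = 11$)
$C{\left(j,l \right)} = -108 - 10 j + 10 l$ ($C{\left(j,l \right)} = 2 - 10 \left(11 + \left(j - l\right)\right) = 2 - 10 \left(11 + j - l\right) = 2 - \left(110 - 10 l + 10 j\right) = -108 - 10 j + 10 l$)
$C{\left(-400,664 \right)} - 418014 = \left(-108 - -4000 + 10 \cdot 664\right) - 418014 = \left(-108 + 4000 + 6640\right) - 418014 = 10532 - 418014 = -407482$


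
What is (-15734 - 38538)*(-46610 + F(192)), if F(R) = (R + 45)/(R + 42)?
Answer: 98652955136/39 ≈ 2.5296e+9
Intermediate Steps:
F(R) = (45 + R)/(42 + R)
(-15734 - 38538)*(-46610 + F(192)) = (-15734 - 38538)*(-46610 + (45 + 192)/(42 + 192)) = -54272*(-46610 + 237/234) = -54272*(-46610 + (1/234)*237) = -54272*(-46610 + 79/78) = -54272*(-3635501/78) = 98652955136/39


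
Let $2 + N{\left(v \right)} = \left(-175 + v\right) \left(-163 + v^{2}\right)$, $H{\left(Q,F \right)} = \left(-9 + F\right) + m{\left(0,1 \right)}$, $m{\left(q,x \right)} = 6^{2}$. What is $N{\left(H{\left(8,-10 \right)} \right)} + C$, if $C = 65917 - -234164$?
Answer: $280171$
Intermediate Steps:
$m{\left(q,x \right)} = 36$
$H{\left(Q,F \right)} = 27 + F$ ($H{\left(Q,F \right)} = \left(-9 + F\right) + 36 = 27 + F$)
$N{\left(v \right)} = -2 + \left(-175 + v\right) \left(-163 + v^{2}\right)$
$C = 300081$ ($C = 65917 + 234164 = 300081$)
$N{\left(H{\left(8,-10 \right)} \right)} + C = \left(28523 + \left(27 - 10\right)^{3} - 175 \left(27 - 10\right)^{2} - 163 \left(27 - 10\right)\right) + 300081 = \left(28523 + 17^{3} - 175 \cdot 17^{2} - 2771\right) + 300081 = \left(28523 + 4913 - 50575 - 2771\right) + 300081 = -19910 + 300081 = 280171$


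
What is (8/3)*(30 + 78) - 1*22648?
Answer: -22360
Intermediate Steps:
(8/3)*(30 + 78) - 1*22648 = (8*(1/3))*108 - 22648 = (8/3)*108 - 22648 = 288 - 22648 = -22360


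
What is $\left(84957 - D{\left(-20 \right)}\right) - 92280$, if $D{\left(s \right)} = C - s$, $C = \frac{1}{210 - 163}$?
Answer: $- \frac{345122}{47} \approx -7343.0$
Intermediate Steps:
$C = \frac{1}{47} \approx 0.021277$
$D{\left(s \right)} = \frac{1}{47} - s$
$\left(84957 - D{\left(-20 \right)}\right) - 92280 = \left(84957 - \left(\frac{1}{47} - -20\right)\right) - 92280 = \left(84957 - \left(\frac{1}{47} + 20\right)\right) - 92280 = \left(84957 - \frac{941}{47}\right) - 92280 = \frac{3992038}{47} - 92280 = - \frac{345122}{47}$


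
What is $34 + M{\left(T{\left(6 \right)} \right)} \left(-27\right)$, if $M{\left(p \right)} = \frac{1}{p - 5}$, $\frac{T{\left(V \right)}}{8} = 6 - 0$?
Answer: $\frac{1435}{43} \approx 33.372$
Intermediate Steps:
$T{\left(V \right)} = 48$ ($T{\left(V \right)} = 8 \left(6 - 0\right) = 8 \left(6 + 0\right) = 8 \cdot 6 = 48$)
$M{\left(p \right)} = \frac{1}{-5 + p}$
$34 + M{\left(T{\left(6 \right)} \right)} \left(-27\right) = 34 + \frac{1}{-5 + 48} \left(-27\right) = 34 + \frac{1}{43} \left(-27\right) = 34 - \frac{27}{43} = \frac{1435}{43}$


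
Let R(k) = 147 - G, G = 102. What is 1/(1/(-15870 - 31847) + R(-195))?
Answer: 47717/2147264 ≈ 0.022222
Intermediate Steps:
R(k) = 45 (R(k) = 147 - 1*102 = 147 - 102 = 45)
1/(1/(-15870 - 31847) + R(-195)) = 1/(1/(-15870 - 31847) + 45) = 1/(1/(-47717) + 45) = 1/(-1/47717 + 45) = 1/(2147264/47717) = 47717/2147264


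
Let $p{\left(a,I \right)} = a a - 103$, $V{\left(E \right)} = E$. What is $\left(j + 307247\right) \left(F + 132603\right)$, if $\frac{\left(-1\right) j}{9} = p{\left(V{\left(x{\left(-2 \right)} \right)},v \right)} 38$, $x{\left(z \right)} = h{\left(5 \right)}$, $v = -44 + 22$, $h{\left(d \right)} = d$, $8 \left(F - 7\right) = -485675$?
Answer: $\frac{192074179215}{8} \approx 2.4009 \cdot 10^{10}$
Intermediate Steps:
$F = - \frac{485619}{8}$ ($F = 7 + \frac{1}{8} \left(-485675\right) = 7 - \frac{485675}{8} = - \frac{485619}{8} \approx -60702.0$)
$v = -22$
$x{\left(z \right)} = 5$
$p{\left(a,I \right)} = -103 + a^{2}$ ($p{\left(a,I \right)} = a^{2} - 103 = -103 + a^{2}$)
$j = 26676$ ($j = - 9 \left(-103 + 5^{2}\right) 38 = - 9 \left(-103 + 25\right) 38 = - 9 \left(\left(-78\right) 38\right) = \left(-9\right) \left(-2964\right) = 26676$)
$\left(j + 307247\right) \left(F + 132603\right) = \left(26676 + 307247\right) \left(- \frac{485619}{8} + 132603\right) = 333923 \cdot \frac{575205}{8} = \frac{192074179215}{8}$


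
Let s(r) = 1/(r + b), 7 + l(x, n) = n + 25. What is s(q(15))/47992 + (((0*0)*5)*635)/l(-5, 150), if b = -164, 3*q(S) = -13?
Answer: -3/24235960 ≈ -1.2378e-7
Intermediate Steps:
q(S) = -13/3 (q(S) = (1/3)*(-13) = -13/3)
l(x, n) = 18 + n (l(x, n) = -7 + (n + 25) = -7 + (25 + n) = 18 + n)
s(r) = 1/(-164 + r) (s(r) = 1/(r - 164) = 1/(-164 + r))
s(q(15))/47992 + (((0*0)*5)*635)/l(-5, 150) = 1/(-164 - 13/3*47992) + (((0*0)*5)*635)/(18 + 150) = (1/47992)/(-505/3) + ((0*5)*635)/168 = -3/505*1/47992 + (0*635)*(1/168) = -3/24235960 + 0*(1/168) = -3/24235960 + 0 = -3/24235960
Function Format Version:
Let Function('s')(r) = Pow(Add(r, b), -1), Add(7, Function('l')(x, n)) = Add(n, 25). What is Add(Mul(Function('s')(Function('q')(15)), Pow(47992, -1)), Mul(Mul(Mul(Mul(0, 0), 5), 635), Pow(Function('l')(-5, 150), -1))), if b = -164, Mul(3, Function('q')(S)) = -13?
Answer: Rational(-3, 24235960) ≈ -1.2378e-7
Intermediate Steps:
Function('q')(S) = Rational(-13, 3) (Function('q')(S) = Mul(Rational(1, 3), -13) = Rational(-13, 3))
Function('l')(x, n) = Add(18, n) (Function('l')(x, n) = Add(-7, Add(n, 25)) = Add(-7, Add(25, n)) = Add(18, n))
Function('s')(r) = Pow(Add(-164, r), -1) (Function('s')(r) = Pow(Add(r, -164), -1) = Pow(Add(-164, r), -1))
Add(Mul(Function('s')(Function('q')(15)), Pow(47992, -1)), Mul(Mul(Mul(Mul(0, 0), 5), 635), Pow(Function('l')(-5, 150), -1))) = Add(Mul(Pow(Add(-164, Rational(-13, 3)), -1), Pow(47992, -1)), Mul(Mul(Mul(Mul(0, 0), 5), 635), Pow(Add(18, 150), -1))) = Add(Mul(Pow(Rational(-505, 3), -1), Rational(1, 47992)), Mul(Mul(Mul(0, 5), 635), Pow(168, -1))) = Add(Mul(Rational(-3, 505), Rational(1, 47992)), Mul(Mul(0, 635), Rational(1, 168))) = Add(Rational(-3, 24235960), Mul(0, Rational(1, 168))) = Add(Rational(-3, 24235960), 0) = Rational(-3, 24235960)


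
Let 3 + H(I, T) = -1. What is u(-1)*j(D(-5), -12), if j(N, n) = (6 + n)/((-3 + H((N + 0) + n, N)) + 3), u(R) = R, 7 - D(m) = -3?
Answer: -3/2 ≈ -1.5000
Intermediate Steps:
H(I, T) = -4 (H(I, T) = -3 - 1 = -4)
D(m) = 10 (D(m) = 7 - 1*(-3) = 7 + 3 = 10)
j(N, n) = -3/2 - n/4 (j(N, n) = (6 + n)/((-3 - 4) + 3) = (6 + n)/(-7 + 3) = (6 + n)/(-4) = (6 + n)*(-¼) = -3/2 - n/4)
u(-1)*j(D(-5), -12) = -(-3/2 - ¼*(-12)) = -(-3/2 + 3) = -1*3/2 = -3/2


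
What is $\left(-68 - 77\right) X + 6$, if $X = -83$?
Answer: $12041$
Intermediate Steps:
$\left(-68 - 77\right) X + 6 = \left(-68 - 77\right) \left(-83\right) + 6 = \left(-145\right) \left(-83\right) + 6 = 12035 + 6 = 12041$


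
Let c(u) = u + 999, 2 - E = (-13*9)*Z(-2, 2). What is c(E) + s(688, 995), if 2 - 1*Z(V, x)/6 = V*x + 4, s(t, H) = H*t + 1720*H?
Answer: 2398365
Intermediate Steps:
s(t, H) = 1720*H + H*t
Z(V, x) = -12 - 6*V*x (Z(V, x) = 12 - 6*(V*x + 4) = 12 - 6*(4 + V*x) = 12 + (-24 - 6*V*x) = -12 - 6*V*x)
E = 1406 (E = 2 - (-13*9)*(-12 - 6*(-2)*2) = 2 - (-117)*(-12 + 24) = 2 - (-117)*12 = 2 - 1*(-1404) = 2 + 1404 = 1406)
c(u) = 999 + u
c(E) + s(688, 995) = (999 + 1406) + 995*(1720 + 688) = 2405 + 995*2408 = 2405 + 2395960 = 2398365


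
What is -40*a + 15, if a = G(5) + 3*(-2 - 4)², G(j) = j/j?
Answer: -4345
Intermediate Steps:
G(j) = 1
a = 109 (a = 1 + 3*(-2 - 4)² = 1 + 3*(-6)² = 1 + 3*36 = 1 + 108 = 109)
-40*a + 15 = -40*109 + 15 = -4360 + 15 = -4345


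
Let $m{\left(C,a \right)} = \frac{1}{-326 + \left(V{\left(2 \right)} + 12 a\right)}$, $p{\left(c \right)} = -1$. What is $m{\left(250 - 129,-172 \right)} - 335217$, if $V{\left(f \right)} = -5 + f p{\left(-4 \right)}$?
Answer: $- \frac{803515150}{2397} \approx -3.3522 \cdot 10^{5}$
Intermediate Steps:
$V{\left(f \right)} = -5 - f$ ($V{\left(f \right)} = -5 + f \left(-1\right) = -5 - f$)
$m{\left(C,a \right)} = \frac{1}{-333 + 12 a}$ ($m{\left(C,a \right)} = \frac{1}{-326 + \left(\left(-5 - 2\right) + 12 a\right)} = \frac{1}{-326 + \left(-7 + 12 a\right)} = \frac{1}{-333 + 12 a}$)
$m{\left(250 - 129,-172 \right)} - 335217 = \frac{1}{3 \left(-111 + 4 \left(-172\right)\right)} - 335217 = \frac{1}{3 \left(-111 - 688\right)} - 335217 = \frac{1}{3 \left(-799\right)} - 335217 = \frac{1}{3} \left(- \frac{1}{799}\right) - 335217 = - \frac{1}{2397} - 335217 = - \frac{803515150}{2397}$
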